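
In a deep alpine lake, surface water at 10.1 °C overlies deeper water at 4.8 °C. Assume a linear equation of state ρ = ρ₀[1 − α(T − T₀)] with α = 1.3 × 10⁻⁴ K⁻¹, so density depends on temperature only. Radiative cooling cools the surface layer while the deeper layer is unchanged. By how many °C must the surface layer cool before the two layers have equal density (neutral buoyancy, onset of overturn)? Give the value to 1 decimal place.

5.3 °C

With temperature the only control, equal density requires T_surf′ = T_deep.
T_surf′ = 4.8 °C.
Cooling required: 10.1 − 4.8 = 5.3 °C.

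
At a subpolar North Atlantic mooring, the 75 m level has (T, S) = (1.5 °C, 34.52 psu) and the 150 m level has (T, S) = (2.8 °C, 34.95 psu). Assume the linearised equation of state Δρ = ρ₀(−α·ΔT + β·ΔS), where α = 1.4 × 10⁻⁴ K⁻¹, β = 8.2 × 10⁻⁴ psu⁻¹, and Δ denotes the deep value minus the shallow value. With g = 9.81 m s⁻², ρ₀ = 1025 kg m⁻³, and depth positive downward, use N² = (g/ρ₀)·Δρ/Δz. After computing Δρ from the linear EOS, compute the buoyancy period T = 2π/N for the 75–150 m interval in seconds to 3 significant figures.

ΔT = +1.3 K, ΔS = +0.43 psu (deep − shallow).
Δρ/ρ₀ = −αΔT + βΔS = -1.82 × 10⁻⁴ + 3.526 × 10⁻⁴ = 1.706 × 10⁻⁴, so Δρ ≈ 0.1749 kg m⁻³.
N² = (g/ρ₀)·Δρ/Δz = g·(Δρ/ρ₀)/Δz = 9.81 × 1.706 × 10⁻⁴ / 75 = 2.2314 × 10⁻⁵ s⁻².
N = √(2.2314 × 10⁻⁵) = 4.7238 × 10⁻³ rad s⁻¹ → T = 2π/N = 1.3301 × 10³ s ≈ 1.33 × 10³ s.

1.33 × 10³ s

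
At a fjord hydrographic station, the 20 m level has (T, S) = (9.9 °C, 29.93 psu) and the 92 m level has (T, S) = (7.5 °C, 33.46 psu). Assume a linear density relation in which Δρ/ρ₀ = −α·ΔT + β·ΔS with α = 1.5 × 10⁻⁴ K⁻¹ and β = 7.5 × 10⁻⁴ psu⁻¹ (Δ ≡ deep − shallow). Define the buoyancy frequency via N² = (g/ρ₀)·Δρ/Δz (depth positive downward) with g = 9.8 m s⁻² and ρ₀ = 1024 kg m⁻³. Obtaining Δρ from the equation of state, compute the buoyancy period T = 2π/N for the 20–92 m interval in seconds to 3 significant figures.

311 s

ΔT = -2.4 K, ΔS = +3.53 psu (deep − shallow).
Δρ/ρ₀ = −αΔT + βΔS = 3.60 × 10⁻⁴ + 2.6475 × 10⁻³ = 3.0075 × 10⁻³, so Δρ ≈ 3.080 kg m⁻³.
N² = (g/ρ₀)·Δρ/Δz = g·(Δρ/ρ₀)/Δz = 9.8 × 3.0075 × 10⁻³ / 72 = 4.0935 × 10⁻⁴ s⁻².
N = √(4.0935 × 10⁻⁴) = 0.020232 rad s⁻¹ → T = 2π/N = 310.56 s ≈ 311 s.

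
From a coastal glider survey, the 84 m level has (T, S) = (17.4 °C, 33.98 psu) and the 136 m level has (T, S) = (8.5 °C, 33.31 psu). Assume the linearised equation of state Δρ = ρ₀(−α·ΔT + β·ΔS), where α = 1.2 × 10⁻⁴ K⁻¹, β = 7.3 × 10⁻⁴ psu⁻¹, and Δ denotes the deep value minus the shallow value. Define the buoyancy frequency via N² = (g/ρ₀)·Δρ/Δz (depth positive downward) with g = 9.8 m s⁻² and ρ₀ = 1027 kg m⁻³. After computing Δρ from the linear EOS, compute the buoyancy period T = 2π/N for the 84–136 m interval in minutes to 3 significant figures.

ΔT = -8.9 K, ΔS = -0.67 psu (deep − shallow).
Δρ/ρ₀ = −αΔT + βΔS = 1.068 × 10⁻³ − 4.891 × 10⁻⁴ = 5.789 × 10⁻⁴, so Δρ ≈ 0.5945 kg m⁻³.
N² = (g/ρ₀)·Δρ/Δz = g·(Δρ/ρ₀)/Δz = 9.8 × 5.789 × 10⁻⁴ / 52 = 1.0910 × 10⁻⁴ s⁻².
N = √(1.0910 × 10⁻⁴) = 0.010445 rad s⁻¹ → T = 2π/N = 601.55 s = 10.026 min ≈ 10.0 min.

10.0 min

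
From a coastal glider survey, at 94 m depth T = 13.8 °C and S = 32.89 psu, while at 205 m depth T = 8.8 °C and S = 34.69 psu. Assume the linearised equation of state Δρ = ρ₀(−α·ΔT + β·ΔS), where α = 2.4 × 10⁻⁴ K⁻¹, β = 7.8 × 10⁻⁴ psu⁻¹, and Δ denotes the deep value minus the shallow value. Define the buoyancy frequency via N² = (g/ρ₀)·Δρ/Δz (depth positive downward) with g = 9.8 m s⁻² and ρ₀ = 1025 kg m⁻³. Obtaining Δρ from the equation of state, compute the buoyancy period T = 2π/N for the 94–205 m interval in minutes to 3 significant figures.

6.91 min

ΔT = -5.0 K, ΔS = +1.80 psu (deep − shallow).
Δρ/ρ₀ = −αΔT + βΔS = 1.20 × 10⁻³ + 1.404 × 10⁻³ = 2.604 × 10⁻³, so Δρ ≈ 2.669 kg m⁻³.
N² = (g/ρ₀)·Δρ/Δz = g·(Δρ/ρ₀)/Δz = 9.8 × 2.604 × 10⁻³ / 111 = 2.2990 × 10⁻⁴ s⁻².
N = √(2.2990 × 10⁻⁴) = 0.015162 rad s⁻¹ → T = 2π/N = 414.40 s = 6.9067 min ≈ 6.91 min.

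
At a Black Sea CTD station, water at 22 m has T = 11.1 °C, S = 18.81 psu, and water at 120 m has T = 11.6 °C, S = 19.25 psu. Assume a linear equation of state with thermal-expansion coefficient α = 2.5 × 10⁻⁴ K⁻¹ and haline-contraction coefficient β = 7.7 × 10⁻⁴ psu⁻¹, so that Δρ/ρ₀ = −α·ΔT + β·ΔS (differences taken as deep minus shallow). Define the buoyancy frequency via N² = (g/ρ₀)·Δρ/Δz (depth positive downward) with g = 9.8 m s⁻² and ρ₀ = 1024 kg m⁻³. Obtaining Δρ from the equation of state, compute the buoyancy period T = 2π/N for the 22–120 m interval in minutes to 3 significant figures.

22.6 min

ΔT = +0.5 K, ΔS = +0.44 psu (deep − shallow).
Δρ/ρ₀ = −αΔT + βΔS = -1.25 × 10⁻⁴ + 3.388 × 10⁻⁴ = 2.138 × 10⁻⁴, so Δρ ≈ 0.2189 kg m⁻³.
N² = (g/ρ₀)·Δρ/Δz = g·(Δρ/ρ₀)/Δz = 9.8 × 2.138 × 10⁻⁴ / 98 = 2.1380 × 10⁻⁵ s⁻².
N = √(2.1380 × 10⁻⁵) = 4.6239 × 10⁻³ rad s⁻¹ → T = 2π/N = 1.3588 × 10³ s = 22.647 min ≈ 22.6 min.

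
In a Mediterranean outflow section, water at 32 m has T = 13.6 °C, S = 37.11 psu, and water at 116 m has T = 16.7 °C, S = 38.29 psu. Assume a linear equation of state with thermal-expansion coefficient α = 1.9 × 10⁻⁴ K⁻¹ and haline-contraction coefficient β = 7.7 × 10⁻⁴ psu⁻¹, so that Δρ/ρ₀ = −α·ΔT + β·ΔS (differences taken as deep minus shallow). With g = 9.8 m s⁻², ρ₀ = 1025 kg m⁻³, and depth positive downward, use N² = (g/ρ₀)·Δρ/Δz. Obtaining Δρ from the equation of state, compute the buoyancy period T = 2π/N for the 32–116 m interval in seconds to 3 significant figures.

ΔT = +3.1 K, ΔS = +1.18 psu (deep − shallow).
Δρ/ρ₀ = −αΔT + βΔS = -5.89 × 10⁻⁴ + 9.086 × 10⁻⁴ = 3.196 × 10⁻⁴, so Δρ ≈ 0.3276 kg m⁻³.
N² = (g/ρ₀)·Δρ/Δz = g·(Δρ/ρ₀)/Δz = 9.8 × 3.196 × 10⁻⁴ / 84 = 3.7287 × 10⁻⁵ s⁻².
N = √(3.7287 × 10⁻⁵) = 6.1063 × 10⁻³ rad s⁻¹ → T = 2π/N = 1.0290 × 10³ s ≈ 1.03 × 10³ s.

1.03 × 10³ s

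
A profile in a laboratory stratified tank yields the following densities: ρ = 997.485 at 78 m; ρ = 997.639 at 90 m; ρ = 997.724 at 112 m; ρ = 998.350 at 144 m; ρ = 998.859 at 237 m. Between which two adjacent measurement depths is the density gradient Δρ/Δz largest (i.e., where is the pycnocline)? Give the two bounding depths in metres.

112–144 m

Compute the density gradient over each adjacent pair:
  78–90 m: Δρ/Δz = 0.154/12 = 0.013 kg m⁻⁴
  90–112 m: Δρ/Δz = 0.085/22 = 3.9 × 10⁻³ kg m⁻⁴
  112–144 m: Δρ/Δz = 0.626/32 = 0.020 kg m⁻⁴
  144–237 m: Δρ/Δz = 0.509/93 = 5.5 × 10⁻³ kg m⁻⁴
The largest gradient is in the 112–144 m interval — the pycnocline.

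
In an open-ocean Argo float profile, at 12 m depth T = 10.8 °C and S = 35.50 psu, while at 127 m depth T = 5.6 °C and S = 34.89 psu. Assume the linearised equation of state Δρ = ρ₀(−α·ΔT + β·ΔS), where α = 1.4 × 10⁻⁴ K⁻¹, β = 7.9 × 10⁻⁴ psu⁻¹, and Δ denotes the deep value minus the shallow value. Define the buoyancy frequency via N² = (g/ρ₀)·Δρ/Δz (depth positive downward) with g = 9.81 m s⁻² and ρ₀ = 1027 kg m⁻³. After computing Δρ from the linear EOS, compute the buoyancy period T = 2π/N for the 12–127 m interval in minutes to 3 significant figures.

ΔT = -5.2 K, ΔS = -0.61 psu (deep − shallow).
Δρ/ρ₀ = −αΔT + βΔS = 7.28 × 10⁻⁴ − 4.819 × 10⁻⁴ = 2.461 × 10⁻⁴, so Δρ ≈ 0.2527 kg m⁻³.
N² = (g/ρ₀)·Δρ/Δz = g·(Δρ/ρ₀)/Δz = 9.81 × 2.461 × 10⁻⁴ / 115 = 2.0993 × 10⁻⁵ s⁻².
N = √(2.0993 × 10⁻⁵) = 4.5818 × 10⁻³ rad s⁻¹ → T = 2π/N = 1.3713 × 10³ s = 22.855 min ≈ 22.9 min.

22.9 min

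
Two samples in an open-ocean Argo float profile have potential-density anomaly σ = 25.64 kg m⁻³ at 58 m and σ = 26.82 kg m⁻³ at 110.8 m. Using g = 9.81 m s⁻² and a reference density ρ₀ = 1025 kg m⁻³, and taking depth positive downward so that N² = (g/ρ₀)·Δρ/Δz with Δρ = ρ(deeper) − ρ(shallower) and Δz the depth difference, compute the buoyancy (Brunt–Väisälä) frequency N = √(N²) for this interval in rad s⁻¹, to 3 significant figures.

0.0146 rad s⁻¹

Δρ = 1026.82 − 1025.64 = 1.18 kg m⁻³ over Δz = 110.8 − 58 = 52.8 m.
N² = (9.81/1025) × (1.18/52.8) = 2.1389 × 10⁻⁴ s⁻².
N = √(2.1389 × 10⁻⁴) = 0.014625 rad s⁻¹ ≈ 0.0146 rad s⁻¹.
A positive N² confirms static stability across the interval.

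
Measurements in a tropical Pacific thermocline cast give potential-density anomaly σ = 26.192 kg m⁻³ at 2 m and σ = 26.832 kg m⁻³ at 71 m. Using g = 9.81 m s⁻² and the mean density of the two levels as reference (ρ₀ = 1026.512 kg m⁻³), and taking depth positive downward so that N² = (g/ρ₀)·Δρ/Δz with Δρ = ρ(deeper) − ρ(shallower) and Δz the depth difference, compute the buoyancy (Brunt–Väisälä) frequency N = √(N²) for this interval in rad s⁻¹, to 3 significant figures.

Δρ = 1026.832 − 1026.192 = 0.640 kg m⁻³ over Δz = 71 − 2 = 69 m.
N² = (9.81/1026.512) × (0.640/69) = 8.8641 × 10⁻⁵ s⁻².
N = √(8.8641 × 10⁻⁵) = 9.4149 × 10⁻³ rad s⁻¹ ≈ 9.41 × 10⁻³ rad s⁻¹.

9.41 × 10⁻³ rad s⁻¹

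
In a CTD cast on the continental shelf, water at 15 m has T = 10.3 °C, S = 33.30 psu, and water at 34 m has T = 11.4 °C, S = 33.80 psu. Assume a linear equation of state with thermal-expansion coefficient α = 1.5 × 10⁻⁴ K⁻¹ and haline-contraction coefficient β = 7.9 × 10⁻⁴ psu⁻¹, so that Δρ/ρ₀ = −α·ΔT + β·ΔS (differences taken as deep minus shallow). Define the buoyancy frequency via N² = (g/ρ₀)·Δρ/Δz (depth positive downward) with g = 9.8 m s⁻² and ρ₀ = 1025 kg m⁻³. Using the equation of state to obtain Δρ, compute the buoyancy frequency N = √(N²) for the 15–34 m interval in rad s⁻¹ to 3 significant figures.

ΔT = +1.1 K, ΔS = +0.50 psu (deep − shallow).
Δρ/ρ₀ = −αΔT + βΔS = -1.65 × 10⁻⁴ + 3.95 × 10⁻⁴ = 2.30 × 10⁻⁴, so Δρ ≈ 0.2358 kg m⁻³.
N² = (g/ρ₀)·Δρ/Δz = g·(Δρ/ρ₀)/Δz = 9.8 × 2.30 × 10⁻⁴ / 19 = 1.1863 × 10⁻⁴ s⁻².
N = √(1.1863 × 10⁻⁴) = 0.010892 rad s⁻¹ ≈ 0.0109 rad s⁻¹.

0.0109 rad s⁻¹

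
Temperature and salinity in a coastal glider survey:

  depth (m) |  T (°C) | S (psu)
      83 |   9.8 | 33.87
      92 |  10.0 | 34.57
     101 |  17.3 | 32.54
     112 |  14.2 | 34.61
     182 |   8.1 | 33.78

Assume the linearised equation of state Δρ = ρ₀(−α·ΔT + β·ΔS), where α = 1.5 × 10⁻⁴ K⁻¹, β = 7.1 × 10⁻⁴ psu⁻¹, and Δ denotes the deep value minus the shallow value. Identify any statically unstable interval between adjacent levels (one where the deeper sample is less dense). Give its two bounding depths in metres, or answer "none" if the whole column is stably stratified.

Evaluate Δρ/ρ₀ = −αΔT + βΔS across each adjacent pair:
  83–92 m: −αΔT+βΔS = −(1.5 × 10⁻⁴)(+0.2)+(7.1 × 10⁻⁴)(+0.70) = 4.7 × 10⁻⁴ → stable
  92–101 m: −αΔT+βΔS = −(1.5 × 10⁻⁴)(+7.3)+(7.1 × 10⁻⁴)(-2.03) = -2.5 × 10⁻³ → UNSTABLE
  101–112 m: −αΔT+βΔS = −(1.5 × 10⁻⁴)(-3.1)+(7.1 × 10⁻⁴)(+2.07) = 1.9 × 10⁻³ → stable
  112–182 m: −αΔT+βΔS = −(1.5 × 10⁻⁴)(-6.1)+(7.1 × 10⁻⁴)(-0.83) = 3.3 × 10⁻⁴ → stable
The 92–101 m interval has Δρ < 0: lighter water underlies denser water.

92–101 m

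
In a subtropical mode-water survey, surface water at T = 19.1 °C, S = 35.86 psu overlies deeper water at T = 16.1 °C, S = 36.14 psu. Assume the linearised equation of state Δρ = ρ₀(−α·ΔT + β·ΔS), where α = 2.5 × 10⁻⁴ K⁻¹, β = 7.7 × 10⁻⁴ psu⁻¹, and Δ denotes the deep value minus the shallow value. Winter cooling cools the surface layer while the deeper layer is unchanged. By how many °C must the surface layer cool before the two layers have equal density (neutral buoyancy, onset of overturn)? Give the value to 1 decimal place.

3.9 °C

Neutral buoyancy requires Δρ = 0, i.e. −α(T_deep − T_surf′) + β(S_deep − S_surf) = 0.
T_surf′ = T_deep − (β/α)·ΔS = 16.1 − (7.7 × 10⁻⁴/2.5 × 10⁻⁴)·(+0.28) = 15.238 °C.
Cooling required: 19.1 − (15.238) = 3.862 °C.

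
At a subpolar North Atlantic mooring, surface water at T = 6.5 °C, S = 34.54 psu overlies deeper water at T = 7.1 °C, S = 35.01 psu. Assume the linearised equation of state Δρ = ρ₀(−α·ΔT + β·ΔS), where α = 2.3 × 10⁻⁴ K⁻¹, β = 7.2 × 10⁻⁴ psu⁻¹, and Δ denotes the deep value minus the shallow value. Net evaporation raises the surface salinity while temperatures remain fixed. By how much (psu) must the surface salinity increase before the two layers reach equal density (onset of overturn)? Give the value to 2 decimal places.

Neutral buoyancy requires −α(T_deep − T_surf) + β(S_deep − S_surf′) = 0.
S_surf′ = S_deep − (α/β)·ΔT = 35.01 − (2.3 × 10⁻⁴/7.2 × 10⁻⁴)·(+0.6) = 34.8183 psu.
Increase required: 34.8183 − 34.54 = 0.2783 psu.

0.28 psu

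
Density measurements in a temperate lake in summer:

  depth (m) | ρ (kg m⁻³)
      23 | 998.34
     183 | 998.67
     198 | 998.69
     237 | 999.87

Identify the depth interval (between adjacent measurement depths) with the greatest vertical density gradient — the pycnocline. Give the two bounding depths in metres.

Compute the density gradient over each adjacent pair:
  23–183 m: Δρ/Δz = 0.33/160 = 2.1 × 10⁻³ kg m⁻⁴
  183–198 m: Δρ/Δz = 0.02/15 = 1.3 × 10⁻³ kg m⁻⁴
  198–237 m: Δρ/Δz = 1.18/39 = 0.030 kg m⁻⁴
The largest gradient is in the 198–237 m interval — the pycnocline.

198–237 m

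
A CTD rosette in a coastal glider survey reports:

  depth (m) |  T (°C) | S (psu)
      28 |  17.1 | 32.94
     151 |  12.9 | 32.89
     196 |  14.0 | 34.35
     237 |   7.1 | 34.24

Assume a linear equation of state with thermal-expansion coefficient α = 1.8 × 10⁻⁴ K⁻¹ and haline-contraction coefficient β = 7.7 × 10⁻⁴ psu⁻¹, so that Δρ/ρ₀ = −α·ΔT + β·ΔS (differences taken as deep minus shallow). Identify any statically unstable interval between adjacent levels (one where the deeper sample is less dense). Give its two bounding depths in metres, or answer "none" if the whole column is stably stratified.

Evaluate Δρ/ρ₀ = −αΔT + βΔS across each adjacent pair:
  28–151 m: −αΔT+βΔS = −(1.8 × 10⁻⁴)(-4.2)+(7.7 × 10⁻⁴)(-0.05) = 7.2 × 10⁻⁴ → stable
  151–196 m: −αΔT+βΔS = −(1.8 × 10⁻⁴)(+1.1)+(7.7 × 10⁻⁴)(+1.46) = 9.3 × 10⁻⁴ → stable
  196–237 m: −αΔT+βΔS = −(1.8 × 10⁻⁴)(-6.9)+(7.7 × 10⁻⁴)(-0.11) = 1.2 × 10⁻³ → stable
Every interval has Δρ > 0: the column is stably stratified throughout.

none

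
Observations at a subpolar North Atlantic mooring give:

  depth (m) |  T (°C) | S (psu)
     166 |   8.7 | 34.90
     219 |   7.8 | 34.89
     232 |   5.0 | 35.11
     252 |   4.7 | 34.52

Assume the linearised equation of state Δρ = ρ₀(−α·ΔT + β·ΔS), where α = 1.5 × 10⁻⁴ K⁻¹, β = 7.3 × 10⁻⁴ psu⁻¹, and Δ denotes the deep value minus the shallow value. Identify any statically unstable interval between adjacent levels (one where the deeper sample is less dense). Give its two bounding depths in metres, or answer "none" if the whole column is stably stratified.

Evaluate Δρ/ρ₀ = −αΔT + βΔS across each adjacent pair:
  166–219 m: −αΔT+βΔS = −(1.5 × 10⁻⁴)(-0.9)+(7.3 × 10⁻⁴)(-0.01) = 1.3 × 10⁻⁴ → stable
  219–232 m: −αΔT+βΔS = −(1.5 × 10⁻⁴)(-2.8)+(7.3 × 10⁻⁴)(+0.22) = 5.8 × 10⁻⁴ → stable
  232–252 m: −αΔT+βΔS = −(1.5 × 10⁻⁴)(-0.3)+(7.3 × 10⁻⁴)(-0.59) = -3.9 × 10⁻⁴ → UNSTABLE
The 232–252 m interval has Δρ < 0: lighter water underlies denser water.

232–252 m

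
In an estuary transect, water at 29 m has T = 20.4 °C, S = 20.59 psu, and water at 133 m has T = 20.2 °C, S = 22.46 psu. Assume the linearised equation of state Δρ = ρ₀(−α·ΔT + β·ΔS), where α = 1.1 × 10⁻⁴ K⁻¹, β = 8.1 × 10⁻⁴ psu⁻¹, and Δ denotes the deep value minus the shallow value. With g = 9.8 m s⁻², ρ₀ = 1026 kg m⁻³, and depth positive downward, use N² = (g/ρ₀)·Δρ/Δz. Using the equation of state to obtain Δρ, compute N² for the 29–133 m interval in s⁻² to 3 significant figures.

ΔT = -0.2 K, ΔS = +1.87 psu (deep − shallow).
Δρ/ρ₀ = −αΔT + βΔS = 2.20 × 10⁻⁵ + 1.5147 × 10⁻³ = 1.5367 × 10⁻³, so Δρ ≈ 1.577 kg m⁻³.
N² = (g/ρ₀)·Δρ/Δz = g·(Δρ/ρ₀)/Δz = 9.8 × 1.5367 × 10⁻³ / 104 = 1.4480 × 10⁻⁴ s⁻² ≈ 1.45 × 10⁻⁴ s⁻².

1.45 × 10⁻⁴ s⁻²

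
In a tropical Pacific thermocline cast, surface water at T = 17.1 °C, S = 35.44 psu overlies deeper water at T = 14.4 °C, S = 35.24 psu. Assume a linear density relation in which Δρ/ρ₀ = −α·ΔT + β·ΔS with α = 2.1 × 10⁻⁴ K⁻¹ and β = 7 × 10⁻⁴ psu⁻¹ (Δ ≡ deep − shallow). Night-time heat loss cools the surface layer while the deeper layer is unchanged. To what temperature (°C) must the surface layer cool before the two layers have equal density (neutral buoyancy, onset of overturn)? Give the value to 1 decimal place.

15.1 °C

Neutral buoyancy requires Δρ = 0, i.e. −α(T_deep − T_surf′) + β(S_deep − S_surf) = 0.
T_surf′ = T_deep − (β/α)·ΔS = 14.4 − (7 × 10⁻⁴/2.1 × 10⁻⁴)·(-0.20) = 15.067 °C.
Cooling required: 17.1 − (15.067) = 2.033 °C.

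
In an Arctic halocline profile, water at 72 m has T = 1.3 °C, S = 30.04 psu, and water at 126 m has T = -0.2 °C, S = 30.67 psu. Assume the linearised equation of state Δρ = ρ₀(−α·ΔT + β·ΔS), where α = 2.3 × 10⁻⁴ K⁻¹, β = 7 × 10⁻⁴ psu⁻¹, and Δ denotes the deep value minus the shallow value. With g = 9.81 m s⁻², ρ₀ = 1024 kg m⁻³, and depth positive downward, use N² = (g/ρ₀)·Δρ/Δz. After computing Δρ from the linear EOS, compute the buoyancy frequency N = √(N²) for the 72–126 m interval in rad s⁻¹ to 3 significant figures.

0.0119 rad s⁻¹

ΔT = -1.5 K, ΔS = +0.63 psu (deep − shallow).
Δρ/ρ₀ = −αΔT + βΔS = 3.45 × 10⁻⁴ + 4.41 × 10⁻⁴ = 7.86 × 10⁻⁴, so Δρ ≈ 0.8049 kg m⁻³.
N² = (g/ρ₀)·Δρ/Δz = g·(Δρ/ρ₀)/Δz = 9.81 × 7.86 × 10⁻⁴ / 54 = 1.4279 × 10⁻⁴ s⁻².
N = √(1.4279 × 10⁻⁴) = 0.011949 rad s⁻¹ ≈ 0.0119 rad s⁻¹.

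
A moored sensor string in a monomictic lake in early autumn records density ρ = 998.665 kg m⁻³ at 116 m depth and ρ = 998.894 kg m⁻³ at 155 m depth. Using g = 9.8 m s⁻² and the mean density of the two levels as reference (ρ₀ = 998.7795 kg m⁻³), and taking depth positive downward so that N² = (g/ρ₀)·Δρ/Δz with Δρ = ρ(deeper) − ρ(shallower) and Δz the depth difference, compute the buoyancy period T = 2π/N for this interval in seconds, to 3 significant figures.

Δρ = 998.894 − 998.665 = 0.229 kg m⁻³ over Δz = 155 − 116 = 39 m.
N² = (9.8/998.7795) × (0.229/39) = 5.7614 × 10⁻⁵ s⁻².
N = √(5.7614 × 10⁻⁵) = 7.5904 × 10⁻³ rad s⁻¹, so T = 2π/N = 827.78 s ≈ 828 s.

828 s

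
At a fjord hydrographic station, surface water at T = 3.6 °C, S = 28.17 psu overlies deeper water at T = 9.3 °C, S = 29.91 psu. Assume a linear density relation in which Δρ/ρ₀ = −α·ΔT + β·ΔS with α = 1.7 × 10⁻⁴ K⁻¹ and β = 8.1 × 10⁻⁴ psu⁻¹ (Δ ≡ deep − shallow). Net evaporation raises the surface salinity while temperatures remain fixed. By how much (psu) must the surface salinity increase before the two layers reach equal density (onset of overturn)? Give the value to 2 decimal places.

0.54 psu

Neutral buoyancy requires −α(T_deep − T_surf) + β(S_deep − S_surf′) = 0.
S_surf′ = S_deep − (α/β)·ΔT = 29.91 − (1.7 × 10⁻⁴/8.1 × 10⁻⁴)·(+5.7) = 28.7137 psu.
Increase required: 28.7137 − 28.17 = 0.5437 psu.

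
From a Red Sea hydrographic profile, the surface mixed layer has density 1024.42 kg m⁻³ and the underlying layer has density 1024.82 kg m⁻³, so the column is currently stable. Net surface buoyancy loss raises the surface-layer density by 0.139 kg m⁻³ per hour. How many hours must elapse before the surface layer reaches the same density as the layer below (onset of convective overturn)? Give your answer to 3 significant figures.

2.88 hours

Density deficit of the surface layer: 1024.82 − 1024.42 = 0.4 kg m⁻³.
Required change = 0.4 / 0.139 = 2.88 hours.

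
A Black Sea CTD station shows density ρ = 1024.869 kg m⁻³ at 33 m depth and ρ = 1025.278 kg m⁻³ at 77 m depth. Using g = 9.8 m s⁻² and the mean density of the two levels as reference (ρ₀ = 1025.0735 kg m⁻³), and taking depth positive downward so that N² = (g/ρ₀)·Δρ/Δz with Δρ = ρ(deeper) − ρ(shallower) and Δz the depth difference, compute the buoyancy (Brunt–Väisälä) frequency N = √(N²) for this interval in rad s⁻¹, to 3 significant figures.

9.43 × 10⁻³ rad s⁻¹

Δρ = 1025.278 − 1024.869 = 0.409 kg m⁻³ over Δz = 77 − 33 = 44 m.
N² = (9.8/1025.0735) × (0.409/44) = 8.8867 × 10⁻⁵ s⁻².
N = √(8.8867 × 10⁻⁵) = 9.4269 × 10⁻³ rad s⁻¹ ≈ 9.43 × 10⁻³ rad s⁻¹.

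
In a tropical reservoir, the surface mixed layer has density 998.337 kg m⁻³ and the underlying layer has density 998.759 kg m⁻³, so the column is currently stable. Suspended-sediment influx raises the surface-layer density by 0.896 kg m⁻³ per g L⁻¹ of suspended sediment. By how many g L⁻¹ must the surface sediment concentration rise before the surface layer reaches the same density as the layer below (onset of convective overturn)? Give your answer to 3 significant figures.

Density deficit of the surface layer: 998.759 − 998.337 = 0.422 kg m⁻³.
Required change = 0.422 / 0.896 = 0.471 g L⁻¹.

0.471 g L⁻¹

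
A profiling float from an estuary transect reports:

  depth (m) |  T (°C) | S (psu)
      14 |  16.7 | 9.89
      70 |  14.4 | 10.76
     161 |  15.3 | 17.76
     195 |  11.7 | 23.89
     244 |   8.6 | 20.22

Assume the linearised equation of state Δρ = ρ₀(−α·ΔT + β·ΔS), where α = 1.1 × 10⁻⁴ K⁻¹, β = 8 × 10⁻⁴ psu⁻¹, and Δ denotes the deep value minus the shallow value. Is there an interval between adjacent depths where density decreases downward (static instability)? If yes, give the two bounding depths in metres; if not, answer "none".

195–244 m

Evaluate Δρ/ρ₀ = −αΔT + βΔS across each adjacent pair:
  14–70 m: −αΔT+βΔS = −(1.1 × 10⁻⁴)(-2.3)+(8 × 10⁻⁴)(+0.87) = 9.5 × 10⁻⁴ → stable
  70–161 m: −αΔT+βΔS = −(1.1 × 10⁻⁴)(+0.9)+(8 × 10⁻⁴)(+7.00) = 5.5 × 10⁻³ → stable
  161–195 m: −αΔT+βΔS = −(1.1 × 10⁻⁴)(-3.6)+(8 × 10⁻⁴)(+6.13) = 5.3 × 10⁻³ → stable
  195–244 m: −αΔT+βΔS = −(1.1 × 10⁻⁴)(-3.1)+(8 × 10⁻⁴)(-3.67) = -2.6 × 10⁻³ → UNSTABLE
The 195–244 m interval has Δρ < 0: lighter water underlies denser water.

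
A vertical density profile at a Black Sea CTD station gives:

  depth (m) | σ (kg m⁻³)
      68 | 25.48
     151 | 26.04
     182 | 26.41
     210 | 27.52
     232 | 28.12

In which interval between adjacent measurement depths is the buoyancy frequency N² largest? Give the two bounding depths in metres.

Compute the density gradient over each adjacent pair:
  68–151 m: Δρ/Δz = 0.56/83 = 6.7 × 10⁻³ kg m⁻⁴
  151–182 m: Δρ/Δz = 0.37/31 = 0.012 kg m⁻⁴
  182–210 m: Δρ/Δz = 1.11/28 = 0.040 kg m⁻⁴
  210–232 m: Δρ/Δz = 0.60/22 = 0.027 kg m⁻⁴
The largest gradient is in the 182–210 m interval — the pycnocline.

182–210 m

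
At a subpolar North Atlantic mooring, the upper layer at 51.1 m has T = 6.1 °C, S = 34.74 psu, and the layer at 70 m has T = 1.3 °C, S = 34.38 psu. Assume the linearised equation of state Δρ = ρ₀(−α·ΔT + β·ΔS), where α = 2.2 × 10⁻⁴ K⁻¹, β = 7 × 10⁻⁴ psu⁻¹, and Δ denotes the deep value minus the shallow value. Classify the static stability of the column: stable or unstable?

ΔT = 1.3 − 6.1 = -4.8 K and ΔS = 34.38 − 34.74 = -0.36 psu (deep − shallow).
−αΔT = 1.056 × 10⁻³; βΔS = -2.52 × 10⁻⁴; sum Δρ/ρ₀ = 8.04 × 10⁻⁴.
Δρ/ρ₀ > 0, so Δρ > 0: deeper water is denser → statically stable.

stable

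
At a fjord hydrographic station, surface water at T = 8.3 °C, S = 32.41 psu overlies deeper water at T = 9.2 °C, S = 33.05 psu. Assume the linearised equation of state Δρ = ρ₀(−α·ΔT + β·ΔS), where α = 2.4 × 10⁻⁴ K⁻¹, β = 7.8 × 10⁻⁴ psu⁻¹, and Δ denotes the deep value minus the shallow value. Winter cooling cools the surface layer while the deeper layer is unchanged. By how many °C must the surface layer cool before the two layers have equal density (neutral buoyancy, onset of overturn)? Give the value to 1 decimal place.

Neutral buoyancy requires Δρ = 0, i.e. −α(T_deep − T_surf′) + β(S_deep − S_surf) = 0.
T_surf′ = T_deep − (β/α)·ΔS = 9.2 − (7.8 × 10⁻⁴/2.4 × 10⁻⁴)·(+0.64) = 7.120 °C.
Cooling required: 8.3 − (7.120) = 1.180 °C.

1.2 °C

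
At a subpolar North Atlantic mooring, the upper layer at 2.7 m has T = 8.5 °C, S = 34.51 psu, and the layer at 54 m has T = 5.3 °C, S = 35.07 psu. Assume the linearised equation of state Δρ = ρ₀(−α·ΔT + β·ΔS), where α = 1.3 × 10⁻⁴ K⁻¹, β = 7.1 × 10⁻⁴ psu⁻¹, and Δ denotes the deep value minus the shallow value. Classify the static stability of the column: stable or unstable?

ΔT = 5.3 − 8.5 = -3.2 K and ΔS = 35.07 − 34.51 = +0.56 psu (deep − shallow).
−αΔT = 4.16 × 10⁻⁴; βΔS = 3.976 × 10⁻⁴; sum Δρ/ρ₀ = 8.136 × 10⁻⁴.
Δρ/ρ₀ > 0, so Δρ > 0: deeper water is denser → statically stable.

stable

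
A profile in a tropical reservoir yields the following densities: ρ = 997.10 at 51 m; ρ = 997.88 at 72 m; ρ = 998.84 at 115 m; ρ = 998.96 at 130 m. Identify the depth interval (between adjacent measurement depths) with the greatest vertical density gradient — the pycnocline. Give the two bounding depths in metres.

51–72 m

Compute the density gradient over each adjacent pair:
  51–72 m: Δρ/Δz = 0.78/21 = 0.037 kg m⁻⁴
  72–115 m: Δρ/Δz = 0.96/43 = 0.022 kg m⁻⁴
  115–130 m: Δρ/Δz = 0.12/15 = 8.0 × 10⁻³ kg m⁻⁴
The largest gradient is in the 51–72 m interval — the pycnocline.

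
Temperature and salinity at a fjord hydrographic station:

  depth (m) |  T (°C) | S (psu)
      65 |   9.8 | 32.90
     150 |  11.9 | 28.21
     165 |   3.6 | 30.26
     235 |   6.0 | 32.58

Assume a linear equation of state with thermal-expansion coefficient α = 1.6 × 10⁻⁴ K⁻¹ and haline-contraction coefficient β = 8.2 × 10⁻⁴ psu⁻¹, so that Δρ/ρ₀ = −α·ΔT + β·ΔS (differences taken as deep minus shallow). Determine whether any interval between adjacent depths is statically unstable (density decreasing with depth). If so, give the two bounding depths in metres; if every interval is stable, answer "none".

65–150 m

Evaluate Δρ/ρ₀ = −αΔT + βΔS across each adjacent pair:
  65–150 m: −αΔT+βΔS = −(1.6 × 10⁻⁴)(+2.1)+(8.2 × 10⁻⁴)(-4.69) = -4.2 × 10⁻³ → UNSTABLE
  150–165 m: −αΔT+βΔS = −(1.6 × 10⁻⁴)(-8.3)+(8.2 × 10⁻⁴)(+2.05) = 3.0 × 10⁻³ → stable
  165–235 m: −αΔT+βΔS = −(1.6 × 10⁻⁴)(+2.4)+(8.2 × 10⁻⁴)(+2.32) = 1.5 × 10⁻³ → stable
The 65–150 m interval has Δρ < 0: lighter water underlies denser water.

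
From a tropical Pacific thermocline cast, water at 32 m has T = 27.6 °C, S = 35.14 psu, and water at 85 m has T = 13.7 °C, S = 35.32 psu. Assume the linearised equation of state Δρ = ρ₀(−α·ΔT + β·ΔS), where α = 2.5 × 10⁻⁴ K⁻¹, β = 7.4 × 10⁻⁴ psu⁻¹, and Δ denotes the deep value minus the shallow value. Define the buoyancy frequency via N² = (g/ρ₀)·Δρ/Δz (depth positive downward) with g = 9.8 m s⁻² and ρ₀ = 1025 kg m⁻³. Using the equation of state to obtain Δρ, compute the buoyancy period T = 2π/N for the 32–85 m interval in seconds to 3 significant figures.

ΔT = -13.9 K, ΔS = +0.18 psu (deep − shallow).
Δρ/ρ₀ = −αΔT + βΔS = 3.475 × 10⁻³ + 1.332 × 10⁻⁴ = 3.6082 × 10⁻³, so Δρ ≈ 3.698 kg m⁻³.
N² = (g/ρ₀)·Δρ/Δz = g·(Δρ/ρ₀)/Δz = 9.8 × 3.6082 × 10⁻³ / 53 = 6.6718 × 10⁻⁴ s⁻².
N = √(6.6718 × 10⁻⁴) = 0.025830 rad s⁻¹ → T = 2π/N = 243.25 s ≈ 243 s.

243 s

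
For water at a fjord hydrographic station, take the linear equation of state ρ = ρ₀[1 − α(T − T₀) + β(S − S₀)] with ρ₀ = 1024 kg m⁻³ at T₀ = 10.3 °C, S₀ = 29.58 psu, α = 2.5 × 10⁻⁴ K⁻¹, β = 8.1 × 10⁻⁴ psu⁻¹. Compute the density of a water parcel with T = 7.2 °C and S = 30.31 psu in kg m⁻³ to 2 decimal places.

T − T₀ = -3.1 K, S − S₀ = +0.73 psu.
Bracket = 1 − α·(-3.1) + β·(+0.73) = 1 + (1.3663 × 10⁻³) = 1.0013663.
ρ = 1024 × 1.0013663 = 1025.40 kg m⁻³.

1025.40 kg m⁻³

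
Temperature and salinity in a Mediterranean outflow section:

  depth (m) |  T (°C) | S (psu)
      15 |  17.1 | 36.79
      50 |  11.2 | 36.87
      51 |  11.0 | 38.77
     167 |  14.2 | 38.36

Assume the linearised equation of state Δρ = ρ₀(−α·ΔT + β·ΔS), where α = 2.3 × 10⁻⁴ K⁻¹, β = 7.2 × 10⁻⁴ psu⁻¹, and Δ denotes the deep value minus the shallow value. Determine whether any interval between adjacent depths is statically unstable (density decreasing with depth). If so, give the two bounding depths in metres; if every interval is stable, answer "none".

51–167 m

Evaluate Δρ/ρ₀ = −αΔT + βΔS across each adjacent pair:
  15–50 m: −αΔT+βΔS = −(2.3 × 10⁻⁴)(-5.9)+(7.2 × 10⁻⁴)(+0.08) = 1.4 × 10⁻³ → stable
  50–51 m: −αΔT+βΔS = −(2.3 × 10⁻⁴)(-0.2)+(7.2 × 10⁻⁴)(+1.90) = 1.4 × 10⁻³ → stable
  51–167 m: −αΔT+βΔS = −(2.3 × 10⁻⁴)(+3.2)+(7.2 × 10⁻⁴)(-0.41) = -1.0 × 10⁻³ → UNSTABLE
The 51–167 m interval has Δρ < 0: lighter water underlies denser water.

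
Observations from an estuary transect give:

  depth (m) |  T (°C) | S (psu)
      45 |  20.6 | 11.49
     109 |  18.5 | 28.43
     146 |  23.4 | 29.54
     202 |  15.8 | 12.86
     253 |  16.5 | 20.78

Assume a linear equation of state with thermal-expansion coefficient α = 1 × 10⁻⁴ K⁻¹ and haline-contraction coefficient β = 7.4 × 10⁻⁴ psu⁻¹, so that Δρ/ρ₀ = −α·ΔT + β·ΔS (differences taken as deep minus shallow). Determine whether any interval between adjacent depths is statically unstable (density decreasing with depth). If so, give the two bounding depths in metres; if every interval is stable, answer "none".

146–202 m

Evaluate Δρ/ρ₀ = −αΔT + βΔS across each adjacent pair:
  45–109 m: −αΔT+βΔS = −(1 × 10⁻⁴)(-2.1)+(7.4 × 10⁻⁴)(+16.94) = 0.013 → stable
  109–146 m: −αΔT+βΔS = −(1 × 10⁻⁴)(+4.9)+(7.4 × 10⁻⁴)(+1.11) = 3.3 × 10⁻⁴ → stable
  146–202 m: −αΔT+βΔS = −(1 × 10⁻⁴)(-7.6)+(7.4 × 10⁻⁴)(-16.68) = -0.012 → UNSTABLE
  202–253 m: −αΔT+βΔS = −(1 × 10⁻⁴)(+0.7)+(7.4 × 10⁻⁴)(+7.92) = 5.8 × 10⁻³ → stable
The 146–202 m interval has Δρ < 0: lighter water underlies denser water.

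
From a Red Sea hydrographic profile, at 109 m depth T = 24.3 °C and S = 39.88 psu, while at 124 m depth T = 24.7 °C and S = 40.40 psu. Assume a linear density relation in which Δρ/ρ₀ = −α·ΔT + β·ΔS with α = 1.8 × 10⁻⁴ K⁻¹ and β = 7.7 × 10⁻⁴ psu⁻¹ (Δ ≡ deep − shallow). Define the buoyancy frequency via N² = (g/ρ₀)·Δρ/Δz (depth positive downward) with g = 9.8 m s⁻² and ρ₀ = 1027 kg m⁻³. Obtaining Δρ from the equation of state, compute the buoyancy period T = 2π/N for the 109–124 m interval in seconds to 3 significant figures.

ΔT = +0.4 K, ΔS = +0.52 psu (deep − shallow).
Δρ/ρ₀ = −αΔT + βΔS = -7.20 × 10⁻⁵ + 4.004 × 10⁻⁴ = 3.284 × 10⁻⁴, so Δρ ≈ 0.3373 kg m⁻³.
N² = (g/ρ₀)·Δρ/Δz = g·(Δρ/ρ₀)/Δz = 9.8 × 3.284 × 10⁻⁴ / 15 = 2.1455 × 10⁻⁴ s⁻².
N = √(2.1455 × 10⁻⁴) = 0.014648 rad s⁻¹ → T = 2π/N = 428.94 s ≈ 429 s.

429 s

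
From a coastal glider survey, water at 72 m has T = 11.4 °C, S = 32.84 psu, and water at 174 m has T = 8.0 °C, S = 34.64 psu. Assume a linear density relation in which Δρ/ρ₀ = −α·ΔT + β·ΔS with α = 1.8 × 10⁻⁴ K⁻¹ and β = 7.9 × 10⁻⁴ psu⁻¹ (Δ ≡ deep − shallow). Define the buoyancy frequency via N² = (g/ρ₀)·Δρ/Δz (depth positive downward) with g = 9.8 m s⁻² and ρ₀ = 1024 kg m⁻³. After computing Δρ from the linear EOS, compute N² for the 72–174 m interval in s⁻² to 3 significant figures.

ΔT = -3.4 K, ΔS = +1.80 psu (deep − shallow).
Δρ/ρ₀ = −αΔT + βΔS = 6.12 × 10⁻⁴ + 1.422 × 10⁻³ = 2.034 × 10⁻³, so Δρ ≈ 2.083 kg m⁻³.
N² = (g/ρ₀)·Δρ/Δz = g·(Δρ/ρ₀)/Δz = 9.8 × 2.034 × 10⁻³ / 102 = 1.9542 × 10⁻⁴ s⁻² ≈ 1.95 × 10⁻⁴ s⁻².

1.95 × 10⁻⁴ s⁻²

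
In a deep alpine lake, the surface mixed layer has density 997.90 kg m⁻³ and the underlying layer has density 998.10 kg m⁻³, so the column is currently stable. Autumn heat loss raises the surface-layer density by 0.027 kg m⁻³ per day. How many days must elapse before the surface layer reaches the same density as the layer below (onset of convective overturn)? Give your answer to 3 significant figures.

Density deficit of the surface layer: 998.10 − 997.90 = 0.2 kg m⁻³.
Required change = 0.2 / 0.027 = 7.41 days.

7.41 days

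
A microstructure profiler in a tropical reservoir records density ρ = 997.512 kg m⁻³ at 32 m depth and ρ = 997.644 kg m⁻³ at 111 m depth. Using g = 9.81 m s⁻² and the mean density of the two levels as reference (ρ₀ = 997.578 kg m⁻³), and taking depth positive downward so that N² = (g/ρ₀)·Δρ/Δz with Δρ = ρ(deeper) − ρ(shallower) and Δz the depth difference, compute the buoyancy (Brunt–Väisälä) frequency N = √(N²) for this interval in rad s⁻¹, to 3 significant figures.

4.05 × 10⁻³ rad s⁻¹

Δρ = 997.644 − 997.512 = 0.132 kg m⁻³ over Δz = 111 − 32 = 79 m.
N² = (9.81/997.578) × (0.132/79) = 1.6431 × 10⁻⁵ s⁻².
N = √(1.6431 × 10⁻⁵) = 4.0535 × 10⁻³ rad s⁻¹ ≈ 4.05 × 10⁻³ rad s⁻¹.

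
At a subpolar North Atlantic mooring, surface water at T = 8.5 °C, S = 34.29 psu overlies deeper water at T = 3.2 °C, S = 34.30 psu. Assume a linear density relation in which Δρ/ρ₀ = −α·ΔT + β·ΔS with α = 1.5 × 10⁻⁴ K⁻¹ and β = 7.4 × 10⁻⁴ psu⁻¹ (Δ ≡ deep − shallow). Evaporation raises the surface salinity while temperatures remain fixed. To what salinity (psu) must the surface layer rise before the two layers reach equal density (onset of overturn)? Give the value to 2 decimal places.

Neutral buoyancy requires −α(T_deep − T_surf) + β(S_deep − S_surf′) = 0.
S_surf′ = S_deep − (α/β)·ΔT = 34.30 − (1.5 × 10⁻⁴/7.4 × 10⁻⁴)·(-5.3) = 35.3743 psu.
Increase required: 35.3743 − 34.29 = 1.0843 psu.

35.37 psu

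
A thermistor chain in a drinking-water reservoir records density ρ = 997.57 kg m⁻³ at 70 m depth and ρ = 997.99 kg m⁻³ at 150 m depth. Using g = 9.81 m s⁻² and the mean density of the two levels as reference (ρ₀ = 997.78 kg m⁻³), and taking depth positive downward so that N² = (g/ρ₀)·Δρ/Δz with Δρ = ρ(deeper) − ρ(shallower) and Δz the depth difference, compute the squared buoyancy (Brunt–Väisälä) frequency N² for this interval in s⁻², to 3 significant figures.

5.16 × 10⁻⁵ s⁻²

Δρ = 997.99 − 997.57 = 0.42 kg m⁻³ over Δz = 150 − 70 = 80 m.
N² = (9.81/997.78) × (0.42/80) = 5.1617 × 10⁻⁵ s⁻² ≈ 5.16 × 10⁻⁵ s⁻².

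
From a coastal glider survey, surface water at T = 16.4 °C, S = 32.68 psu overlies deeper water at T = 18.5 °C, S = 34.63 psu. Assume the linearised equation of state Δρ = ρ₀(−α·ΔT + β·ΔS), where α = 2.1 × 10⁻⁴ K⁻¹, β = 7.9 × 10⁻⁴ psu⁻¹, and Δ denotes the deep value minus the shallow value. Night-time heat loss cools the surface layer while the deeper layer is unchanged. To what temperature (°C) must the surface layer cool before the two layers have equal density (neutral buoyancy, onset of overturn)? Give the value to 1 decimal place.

11.2 °C

Neutral buoyancy requires Δρ = 0, i.e. −α(T_deep − T_surf′) + β(S_deep − S_surf) = 0.
T_surf′ = T_deep − (β/α)·ΔS = 18.5 − (7.9 × 10⁻⁴/2.1 × 10⁻⁴)·(+1.95) = 11.164 °C.
Cooling required: 16.4 − (11.164) = 5.236 °C.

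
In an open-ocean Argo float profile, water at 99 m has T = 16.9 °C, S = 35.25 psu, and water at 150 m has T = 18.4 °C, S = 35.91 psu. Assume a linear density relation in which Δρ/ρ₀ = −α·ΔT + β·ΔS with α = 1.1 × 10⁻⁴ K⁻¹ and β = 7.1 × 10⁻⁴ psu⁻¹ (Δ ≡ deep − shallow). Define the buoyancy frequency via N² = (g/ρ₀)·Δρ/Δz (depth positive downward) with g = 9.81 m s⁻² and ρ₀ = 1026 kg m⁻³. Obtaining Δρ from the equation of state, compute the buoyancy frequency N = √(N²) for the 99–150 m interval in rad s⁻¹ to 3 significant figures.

7.64 × 10⁻³ rad s⁻¹

ΔT = +1.5 K, ΔS = +0.66 psu (deep − shallow).
Δρ/ρ₀ = −αΔT + βΔS = -1.65 × 10⁻⁴ + 4.686 × 10⁻⁴ = 3.036 × 10⁻⁴, so Δρ ≈ 0.3115 kg m⁻³.
N² = (g/ρ₀)·Δρ/Δz = g·(Δρ/ρ₀)/Δz = 9.81 × 3.036 × 10⁻⁴ / 51 = 5.8398 × 10⁻⁵ s⁻².
N = √(5.8398 × 10⁻⁵) = 7.6419 × 10⁻³ rad s⁻¹ ≈ 7.64 × 10⁻³ rad s⁻¹.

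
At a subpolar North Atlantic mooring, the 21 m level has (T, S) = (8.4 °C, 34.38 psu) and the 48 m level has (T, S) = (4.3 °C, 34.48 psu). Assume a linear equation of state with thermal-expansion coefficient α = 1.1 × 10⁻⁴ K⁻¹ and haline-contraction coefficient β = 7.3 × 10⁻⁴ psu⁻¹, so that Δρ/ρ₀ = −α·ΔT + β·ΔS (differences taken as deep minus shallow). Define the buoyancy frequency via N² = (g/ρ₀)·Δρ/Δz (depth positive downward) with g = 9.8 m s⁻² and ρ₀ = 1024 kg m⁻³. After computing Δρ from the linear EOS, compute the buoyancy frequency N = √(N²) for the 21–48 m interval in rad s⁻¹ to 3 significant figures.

ΔT = -4.1 K, ΔS = +0.10 psu (deep − shallow).
Δρ/ρ₀ = −αΔT + βΔS = 4.51 × 10⁻⁴ + 7.30 × 10⁻⁵ = 5.24 × 10⁻⁴, so Δρ ≈ 0.5366 kg m⁻³.
N² = (g/ρ₀)·Δρ/Δz = g·(Δρ/ρ₀)/Δz = 9.8 × 5.24 × 10⁻⁴ / 27 = 1.9019 × 10⁻⁴ s⁻².
N = √(1.9019 × 10⁻⁴) = 0.013791 rad s⁻¹ ≈ 0.0138 rad s⁻¹.

0.0138 rad s⁻¹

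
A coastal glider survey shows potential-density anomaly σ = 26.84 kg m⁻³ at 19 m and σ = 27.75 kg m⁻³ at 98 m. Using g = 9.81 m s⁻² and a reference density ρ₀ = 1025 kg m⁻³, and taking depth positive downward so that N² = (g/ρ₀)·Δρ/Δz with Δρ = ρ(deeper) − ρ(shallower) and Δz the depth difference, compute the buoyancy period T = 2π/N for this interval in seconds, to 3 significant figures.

Δρ = 1027.75 − 1026.84 = 0.91 kg m⁻³ over Δz = 98 − 19 = 79 m.
N² = (9.81/1025) × (0.91/79) = 1.1025 × 10⁻⁴ s⁻².
N = √(1.1025 × 10⁻⁴) = 0.010500 rad s⁻¹, so T = 2π/N = 598.40 s ≈ 598 s.

598 s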